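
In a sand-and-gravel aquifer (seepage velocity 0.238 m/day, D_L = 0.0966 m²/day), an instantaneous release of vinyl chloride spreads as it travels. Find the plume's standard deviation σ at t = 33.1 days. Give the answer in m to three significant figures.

Dispersive spreading gives a Gaussian with σ² = 2Dt; advection only shifts the center.
σ = √(2 × 0.0966 × 33.1) = 2.53 m.

2.53 m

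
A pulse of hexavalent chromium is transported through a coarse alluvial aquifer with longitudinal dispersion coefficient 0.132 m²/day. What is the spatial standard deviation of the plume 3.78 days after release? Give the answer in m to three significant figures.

0.999 m

Dispersive spreading gives a Gaussian with σ² = 2Dt; advection only shifts the center.
σ = √(2 × 0.132 × 3.78) = 0.999 m.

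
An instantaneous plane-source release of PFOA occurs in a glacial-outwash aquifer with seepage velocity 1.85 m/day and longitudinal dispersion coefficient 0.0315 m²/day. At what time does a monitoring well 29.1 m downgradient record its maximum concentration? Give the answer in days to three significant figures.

15.7 days

For the 1D instantaneous-source solution, setting ∂C/∂t = 0 at fixed x gives v²t² + 2Dt − x² = 0, so t = (√(D² + v²x²) − D)/v².
√(D² + v²x²) = √(0.0315² + 1.85² × 29.1²) = 53.84; v² = 3.4225.
t = (53.84 − 0.0315)/3.4225 = 15.7 days (vs. the pure-advection estimate x/v = 15.7 d).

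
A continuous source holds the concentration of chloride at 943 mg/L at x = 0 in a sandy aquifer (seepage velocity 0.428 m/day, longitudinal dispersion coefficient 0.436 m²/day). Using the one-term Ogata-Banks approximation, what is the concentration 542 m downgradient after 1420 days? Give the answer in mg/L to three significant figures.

914 mg/L

For a continuous step input, C/C₀ ≈ ½·erfc((x−vt)/(2√(Dt))).
vt = 0.428 × 1420 = 607.76 m and 2√(Dt) = 2√(0.436 × 1420) = 49.76 m.
Argument (x−vt)/(2√(Dt)) = (542 − 607.76)/49.76 = -1.322; ½·erfc(-1.322) = 0.9692.
C = 943 × 0.9692 = 914 mg/L.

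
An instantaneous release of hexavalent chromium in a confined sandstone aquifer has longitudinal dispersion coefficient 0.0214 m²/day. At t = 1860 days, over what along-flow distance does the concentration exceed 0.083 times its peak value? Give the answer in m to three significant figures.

The plume is Gaussian with σ = √(2Dt) = √(2 × 0.0214 × 1860) = 8.922 m.
C/C_peak = exp(−Δx²/(2σ²)) = 0.083 ⇒ Δx = σ·√(−2 ln 0.083) = 8.922 × 2.231 = 19.90 m.
Width = 2Δx = 39.8 m.

39.8 m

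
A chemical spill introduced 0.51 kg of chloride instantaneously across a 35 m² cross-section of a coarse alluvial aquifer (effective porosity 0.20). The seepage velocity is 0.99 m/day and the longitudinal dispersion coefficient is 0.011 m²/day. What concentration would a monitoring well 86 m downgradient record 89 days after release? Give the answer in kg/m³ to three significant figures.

For an instantaneous plane source, C(x,t) = M/(n_e·A·√(4πDt)) · exp(−(x−vt)²/(4Dt)), with n_e·A the pore (flow) area.
Plume center vt = 0.99 × 89 = 88.11 m, so the well at 86 m is 2.11 m upgradient of the peak.
√(4πDt) = 3.507 m, giving peak height M/(n_e·A·√(4πDt)) = 0.51/(0.20 × 35 × 3.507) = 0.02077 kg/m³.
(x−vt)²/(4Dt) = (-2.11)²/(4 × 0.011 × 89) = 1.137; exp(−1.137) = 0.3208.
C = 0.02077 × 0.3208 = 0.00666 kg/m³.

0.00666 kg/m³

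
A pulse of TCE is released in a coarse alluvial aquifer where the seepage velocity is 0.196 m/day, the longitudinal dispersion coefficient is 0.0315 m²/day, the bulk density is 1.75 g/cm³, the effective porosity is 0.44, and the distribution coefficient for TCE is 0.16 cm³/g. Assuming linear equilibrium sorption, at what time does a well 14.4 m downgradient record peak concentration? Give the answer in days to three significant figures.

119 days

Retardation factor R = 1 + ρ_b·K_d/n = 1 + 1.75 × 0.16/0.44 = 1.636.
Sorption retards both mechanisms: v_R = v/R = 0.1198 m/day, D_R = D/R = 0.01925 m²/day.
Peak time from v_R²t² + 2D_R t − x² = 0: t = (√(D_R² + v_R²x²) − D_R)/v_R².
√(D_R² + v_R²x²) = √(0.01925² + 0.1198² × 14.4²) = 1.725; v_R² = 0.01435.
t = (1.725 − 0.01925)/0.01435 = 119 days.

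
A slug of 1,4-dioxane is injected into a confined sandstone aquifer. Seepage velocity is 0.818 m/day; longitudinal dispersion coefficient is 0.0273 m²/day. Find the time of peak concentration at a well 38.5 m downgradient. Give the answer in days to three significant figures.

47.0 days

For the 1D instantaneous-source solution, setting ∂C/∂t = 0 at fixed x gives v²t² + 2Dt − x² = 0, so t = (√(D² + v²x²) − D)/v².
√(D² + v²x²) = √(0.0273² + 0.818² × 38.5²) = 31.49; v² = 0.669124.
t = (31.49 − 0.0273)/0.669124 = 47.0 days (vs. the pure-advection estimate x/v = 47.1 d).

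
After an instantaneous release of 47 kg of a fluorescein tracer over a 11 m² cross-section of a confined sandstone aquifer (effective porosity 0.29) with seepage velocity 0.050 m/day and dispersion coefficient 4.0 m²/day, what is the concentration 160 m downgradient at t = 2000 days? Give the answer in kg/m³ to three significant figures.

For an instantaneous plane source, C(x,t) = M/(n_e·A·√(4πDt)) · exp(−(x−vt)²/(4Dt)), with n_e·A the pore (flow) area.
Plume center vt = 0.050 × 2000 = 100 m, so the well at 160 m is 60 m downgradient of the peak.
√(4πDt) = 317.1 m, giving peak height M/(n_e·A·√(4πDt)) = 47/(0.29 × 11 × 317.1) = 0.04646 kg/m³.
(x−vt)²/(4Dt) = (60)²/(4 × 4.0 × 2000) = 0.1125; exp(−0.1125) = 0.8936.
C = 0.04646 × 0.8936 = 0.0415 kg/m³.

0.0415 kg/m³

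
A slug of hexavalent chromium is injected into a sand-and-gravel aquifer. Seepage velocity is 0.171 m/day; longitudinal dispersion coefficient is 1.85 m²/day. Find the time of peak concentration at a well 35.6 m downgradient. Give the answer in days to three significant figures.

154 days

For the 1D instantaneous-source solution, setting ∂C/∂t = 0 at fixed x gives v²t² + 2Dt − x² = 0, so t = (√(D² + v²x²) − D)/v².
√(D² + v²x²) = √(1.85² + 0.171² × 35.6²) = 6.362; v² = 0.029241.
t = (6.362 − 1.85)/0.029241 = 154 days (vs. the pure-advection estimate x/v = 208 d).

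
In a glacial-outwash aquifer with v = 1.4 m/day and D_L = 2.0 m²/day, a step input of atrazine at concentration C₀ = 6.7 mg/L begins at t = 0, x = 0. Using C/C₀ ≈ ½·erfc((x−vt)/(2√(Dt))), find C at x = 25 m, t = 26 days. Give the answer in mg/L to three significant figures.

For a continuous step input, C/C₀ ≈ ½·erfc((x−vt)/(2√(Dt))).
vt = 1.4 × 26 = 36.4 m and 2√(Dt) = 2√(2.0 × 26) = 14.42 m.
Argument (x−vt)/(2√(Dt)) = (25 − 36.4)/14.42 = -0.7906; ½·erfc(-0.7906) = 0.8682.
C = 6.7 × 0.8682 = 5.82 mg/L.

5.82 mg/L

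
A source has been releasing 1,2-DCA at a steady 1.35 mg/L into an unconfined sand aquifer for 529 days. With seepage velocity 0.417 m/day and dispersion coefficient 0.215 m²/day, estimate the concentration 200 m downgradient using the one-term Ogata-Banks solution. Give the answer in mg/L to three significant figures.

1.23 mg/L

For a continuous step input, C/C₀ ≈ ½·erfc((x−vt)/(2√(Dt))).
vt = 0.417 × 529 = 220.593 m and 2√(Dt) = 2√(0.215 × 529) = 21.33 m.
Argument (x−vt)/(2√(Dt)) = (200 − 220.593)/21.33 = -0.9654; ½·erfc(-0.9654) = 0.9139.
C = 1.35 × 0.9139 = 1.23 mg/L.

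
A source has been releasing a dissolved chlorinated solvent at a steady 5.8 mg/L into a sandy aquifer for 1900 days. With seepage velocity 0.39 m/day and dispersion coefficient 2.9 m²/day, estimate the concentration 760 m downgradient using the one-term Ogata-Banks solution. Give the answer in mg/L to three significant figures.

For a continuous step input, C/C₀ ≈ ½·erfc((x−vt)/(2√(Dt))).
vt = 0.39 × 1900 = 741 m and 2√(Dt) = 2√(2.9 × 1900) = 148.5 m.
Argument (x−vt)/(2√(Dt)) = (760 − 741)/148.5 = 0.1279; ½·erfc(0.1279) = 0.4282.
C = 5.8 × 0.4282 = 2.48 mg/L.

2.48 mg/L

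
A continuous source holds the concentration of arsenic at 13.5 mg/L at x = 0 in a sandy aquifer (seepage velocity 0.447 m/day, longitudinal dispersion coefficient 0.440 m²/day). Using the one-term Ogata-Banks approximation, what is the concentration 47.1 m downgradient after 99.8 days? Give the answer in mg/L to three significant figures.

For a continuous step input, C/C₀ ≈ ½·erfc((x−vt)/(2√(Dt))).
vt = 0.447 × 99.8 = 44.6106 m and 2√(Dt) = 2√(0.440 × 99.8) = 13.25 m.
Argument (x−vt)/(2√(Dt)) = (47.1 − 44.6106)/13.25 = 0.1879; ½·erfc(0.1879) = 0.3952.
C = 13.5 × 0.3952 = 5.34 mg/L.

5.34 mg/L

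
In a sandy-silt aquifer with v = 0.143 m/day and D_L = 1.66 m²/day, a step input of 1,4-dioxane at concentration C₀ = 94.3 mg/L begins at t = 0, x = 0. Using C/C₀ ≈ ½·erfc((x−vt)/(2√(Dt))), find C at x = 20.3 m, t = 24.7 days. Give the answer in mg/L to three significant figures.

3.02 mg/L

For a continuous step input, C/C₀ ≈ ½·erfc((x−vt)/(2√(Dt))).
vt = 0.143 × 24.7 = 3.5321 m and 2√(Dt) = 2√(1.66 × 24.7) = 12.81 m.
Argument (x−vt)/(2√(Dt)) = (20.3 − 3.5321)/12.81 = 1.309; ½·erfc(1.309) = 0.03207.
C = 94.3 × 0.03207 = 3.02 mg/L.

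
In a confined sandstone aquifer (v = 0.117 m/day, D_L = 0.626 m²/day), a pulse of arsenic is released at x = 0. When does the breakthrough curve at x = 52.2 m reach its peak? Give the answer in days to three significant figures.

403 days

For the 1D instantaneous-source solution, setting ∂C/∂t = 0 at fixed x gives v²t² + 2Dt − x² = 0, so t = (√(D² + v²x²) − D)/v².
√(D² + v²x²) = √(0.626² + 0.117² × 52.2²) = 6.139; v² = 0.013689.
t = (6.139 − 0.626)/0.013689 = 403 days (vs. the pure-advection estimate x/v = 446 d).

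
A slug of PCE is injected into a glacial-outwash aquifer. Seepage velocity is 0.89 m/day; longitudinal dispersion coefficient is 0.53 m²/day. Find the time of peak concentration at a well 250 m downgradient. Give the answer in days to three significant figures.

280 days

For the 1D instantaneous-source solution, setting ∂C/∂t = 0 at fixed x gives v²t² + 2Dt − x² = 0, so t = (√(D² + v²x²) − D)/v².
√(D² + v²x²) = √(0.53² + 0.89² × 250²) = 222.5; v² = 0.7921.
t = (222.5 − 0.53)/0.7921 = 280 days (vs. the pure-advection estimate x/v = 281 d).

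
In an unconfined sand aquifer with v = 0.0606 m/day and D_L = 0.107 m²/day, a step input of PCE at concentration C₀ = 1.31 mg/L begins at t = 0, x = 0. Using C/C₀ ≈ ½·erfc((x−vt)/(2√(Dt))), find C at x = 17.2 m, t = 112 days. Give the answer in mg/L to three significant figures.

For a continuous step input, C/C₀ ≈ ½·erfc((x−vt)/(2√(Dt))).
vt = 0.0606 × 112 = 6.7872 m and 2√(Dt) = 2√(0.107 × 112) = 6.924 m.
Argument (x−vt)/(2√(Dt)) = (17.2 − 6.7872)/6.924 = 1.504; ½·erfc(1.504) = 0.01671.
C = 1.31 × 0.01671 = 0.0219 mg/L.

0.0219 mg/L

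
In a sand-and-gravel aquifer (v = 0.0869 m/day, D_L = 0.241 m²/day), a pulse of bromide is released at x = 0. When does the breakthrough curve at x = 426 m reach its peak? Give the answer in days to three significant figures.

For the 1D instantaneous-source solution, setting ∂C/∂t = 0 at fixed x gives v²t² + 2Dt − x² = 0, so t = (√(D² + v²x²) − D)/v².
√(D² + v²x²) = √(0.241² + 0.0869² × 426²) = 37.02; v² = 0.00755161.
t = (37.02 − 0.241)/0.00755161 = 4870 days (vs. the pure-advection estimate x/v = 4900 d).

4870 days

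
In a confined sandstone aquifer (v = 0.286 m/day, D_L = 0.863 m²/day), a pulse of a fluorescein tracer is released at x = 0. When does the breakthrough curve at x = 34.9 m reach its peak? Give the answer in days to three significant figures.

112 days

For the 1D instantaneous-source solution, setting ∂C/∂t = 0 at fixed x gives v²t² + 2Dt − x² = 0, so t = (√(D² + v²x²) − D)/v².
√(D² + v²x²) = √(0.863² + 0.286² × 34.9²) = 10.02; v² = 0.081796.
t = (10.02 − 0.863)/0.081796 = 112 days (vs. the pure-advection estimate x/v = 122 d).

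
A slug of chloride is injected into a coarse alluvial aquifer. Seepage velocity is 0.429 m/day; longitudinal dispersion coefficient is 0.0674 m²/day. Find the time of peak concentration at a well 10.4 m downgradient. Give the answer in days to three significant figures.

23.9 days

For the 1D instantaneous-source solution, setting ∂C/∂t = 0 at fixed x gives v²t² + 2Dt − x² = 0, so t = (√(D² + v²x²) − D)/v².
√(D² + v²x²) = √(0.0674² + 0.429² × 10.4²) = 4.462; v² = 0.184041.
t = (4.462 − 0.0674)/0.184041 = 23.9 days (vs. the pure-advection estimate x/v = 24.2 d).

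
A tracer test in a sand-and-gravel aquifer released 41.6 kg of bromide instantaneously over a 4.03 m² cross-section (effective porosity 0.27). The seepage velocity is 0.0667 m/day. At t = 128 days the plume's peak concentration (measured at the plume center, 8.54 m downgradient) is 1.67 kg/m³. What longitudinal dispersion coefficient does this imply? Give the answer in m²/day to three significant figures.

At the plume center C_max = M/(n_e·A·√(4πDt)), so D = M²/(4πt·(n_e·A·C_max)²).
n_e·A·C_max = 0.27 × 4.03 × 1.67 = 1.817 kg/m.
D = 41.6²/(4π × 128 × 1.817²) = 0.326 m²/day.

0.326 m²/day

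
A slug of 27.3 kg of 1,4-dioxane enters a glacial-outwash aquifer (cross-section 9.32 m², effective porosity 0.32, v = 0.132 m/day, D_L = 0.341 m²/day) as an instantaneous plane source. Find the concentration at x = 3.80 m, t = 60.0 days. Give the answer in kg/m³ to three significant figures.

For an instantaneous plane source, C(x,t) = M/(n_e·A·√(4πDt)) · exp(−(x−vt)²/(4Dt)), with n_e·A the pore (flow) area.
Plume center vt = 0.132 × 60.0 = 7.92 m, so the well at 3.80 m is 4.12 m upgradient of the peak.
√(4πDt) = 16.03 m, giving peak height M/(n_e·A·√(4πDt)) = 27.3/(0.32 × 9.32 × 16.03) = 0.5710 kg/m³.
(x−vt)²/(4Dt) = (-4.12)²/(4 × 0.341 × 60.0) = 0.2074; exp(−0.2074) = 0.8127.
C = 0.5710 × 0.8127 = 0.464 kg/m³.

0.464 kg/m³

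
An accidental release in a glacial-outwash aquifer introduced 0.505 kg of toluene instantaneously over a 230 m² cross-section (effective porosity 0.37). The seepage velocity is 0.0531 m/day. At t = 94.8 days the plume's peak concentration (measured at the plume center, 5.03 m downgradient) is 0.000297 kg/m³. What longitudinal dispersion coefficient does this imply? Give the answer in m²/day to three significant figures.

At the plume center C_max = M/(n_e·A·√(4πDt)), so D = M²/(4πt·(n_e·A·C_max)²).
n_e·A·C_max = 0.37 × 230 × 0.000297 = 0.02527 kg/m.
D = 0.505²/(4π × 94.8 × 0.02527²) = 0.335 m²/day.

0.335 m²/day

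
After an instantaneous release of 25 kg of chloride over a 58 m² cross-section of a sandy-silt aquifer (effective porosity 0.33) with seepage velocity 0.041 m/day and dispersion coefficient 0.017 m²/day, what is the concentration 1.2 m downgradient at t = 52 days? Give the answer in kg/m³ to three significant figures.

0.307 kg/m³

For an instantaneous plane source, C(x,t) = M/(n_e·A·√(4πDt)) · exp(−(x−vt)²/(4Dt)), with n_e·A the pore (flow) area.
Plume center vt = 0.041 × 52 = 2.132 m, so the well at 1.2 m is 0.932 m upgradient of the peak.
√(4πDt) = 3.333 m, giving peak height M/(n_e·A·√(4πDt)) = 25/(0.33 × 58 × 3.333) = 0.3919 kg/m³.
(x−vt)²/(4Dt) = (-0.932)²/(4 × 0.017 × 52) = 0.2457; exp(−0.2457) = 0.7822.
C = 0.3919 × 0.7822 = 0.307 kg/m³.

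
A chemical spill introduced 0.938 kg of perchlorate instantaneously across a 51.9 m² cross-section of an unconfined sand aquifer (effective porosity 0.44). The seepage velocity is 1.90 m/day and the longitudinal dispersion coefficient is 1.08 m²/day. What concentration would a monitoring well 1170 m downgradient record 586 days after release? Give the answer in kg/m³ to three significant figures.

0.000130 kg/m³

For an instantaneous plane source, C(x,t) = M/(n_e·A·√(4πDt)) · exp(−(x−vt)²/(4Dt)), with n_e·A the pore (flow) area.
Plume center vt = 1.90 × 586 = 1113.4 m, so the well at 1170 m is 56.6 m downgradient of the peak.
√(4πDt) = 89.18 m, giving peak height M/(n_e·A·√(4πDt)) = 0.938/(0.44 × 51.9 × 89.18) = 0.0004606 kg/m³.
(x−vt)²/(4Dt) = (56.6)²/(4 × 1.08 × 586) = 1.265; exp(−1.265) = 0.2822.
C = 0.0004606 × 0.2822 = 0.000130 kg/m³.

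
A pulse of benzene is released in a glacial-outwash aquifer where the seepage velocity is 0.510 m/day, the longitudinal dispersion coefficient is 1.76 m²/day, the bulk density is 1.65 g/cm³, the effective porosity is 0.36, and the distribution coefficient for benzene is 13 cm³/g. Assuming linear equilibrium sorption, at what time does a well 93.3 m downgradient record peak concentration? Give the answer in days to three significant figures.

10700 days

Retardation factor R = 1 + ρ_b·K_d/n = 1 + 1.65 × 13/0.36 = 60.58.
Sorption retards both mechanisms: v_R = v/R = 0.008419 m/day, D_R = D/R = 0.02905 m²/day.
Peak time from v_R²t² + 2D_R t − x² = 0: t = (√(D_R² + v_R²x²) − D_R)/v_R².
√(D_R² + v_R²x²) = √(0.02905² + 0.008419² × 93.3²) = 0.7860; v_R² = 7.088e-05.
t = (0.7860 − 0.02905)/7.088e-05 = 10700 days.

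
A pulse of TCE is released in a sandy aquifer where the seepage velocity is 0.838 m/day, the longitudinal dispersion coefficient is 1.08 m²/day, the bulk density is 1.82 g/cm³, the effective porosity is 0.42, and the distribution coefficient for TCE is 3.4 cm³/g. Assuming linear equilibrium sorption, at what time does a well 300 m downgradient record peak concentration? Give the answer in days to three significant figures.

Retardation factor R = 1 + ρ_b·K_d/n = 1 + 1.82 × 3.4/0.42 = 15.73.
Sorption retards both mechanisms: v_R = v/R = 0.05327 m/day, D_R = D/R = 0.06866 m²/day.
Peak time from v_R²t² + 2D_R t − x² = 0: t = (√(D_R² + v_R²x²) − D_R)/v_R².
√(D_R² + v_R²x²) = √(0.06866² + 0.05327² × 300²) = 15.98; v_R² = 0.002838.
t = (15.98 − 0.06866)/0.002838 = 5610 days.

5610 days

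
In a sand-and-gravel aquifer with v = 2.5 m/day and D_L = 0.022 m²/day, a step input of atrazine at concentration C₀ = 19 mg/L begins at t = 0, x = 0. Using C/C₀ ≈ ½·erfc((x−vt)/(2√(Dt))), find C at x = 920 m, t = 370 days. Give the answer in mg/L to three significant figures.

17.0 mg/L

For a continuous step input, C/C₀ ≈ ½·erfc((x−vt)/(2√(Dt))).
vt = 2.5 × 370 = 925 m and 2√(Dt) = 2√(0.022 × 370) = 5.706 m.
Argument (x−vt)/(2√(Dt)) = (920 − 925)/5.706 = -0.8763; ½·erfc(-0.8763) = 0.8924.
C = 19 × 0.8924 = 17.0 mg/L.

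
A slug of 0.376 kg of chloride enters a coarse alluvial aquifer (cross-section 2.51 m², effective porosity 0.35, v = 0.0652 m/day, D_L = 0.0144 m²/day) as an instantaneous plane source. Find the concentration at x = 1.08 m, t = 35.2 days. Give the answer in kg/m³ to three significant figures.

For an instantaneous plane source, C(x,t) = M/(n_e·A·√(4πDt)) · exp(−(x−vt)²/(4Dt)), with n_e·A the pore (flow) area.
Plume center vt = 0.0652 × 35.2 = 2.29504 m, so the well at 1.08 m is 1.21504 m upgradient of the peak.
√(4πDt) = 2.524 m, giving peak height M/(n_e·A·√(4πDt)) = 0.376/(0.35 × 2.51 × 2.524) = 0.1696 kg/m³.
(x−vt)²/(4Dt) = (-1.21504)²/(4 × 0.0144 × 35.2) = 0.7281; exp(−0.7281) = 0.4828.
C = 0.1696 × 0.4828 = 0.0819 kg/m³.

0.0819 kg/m³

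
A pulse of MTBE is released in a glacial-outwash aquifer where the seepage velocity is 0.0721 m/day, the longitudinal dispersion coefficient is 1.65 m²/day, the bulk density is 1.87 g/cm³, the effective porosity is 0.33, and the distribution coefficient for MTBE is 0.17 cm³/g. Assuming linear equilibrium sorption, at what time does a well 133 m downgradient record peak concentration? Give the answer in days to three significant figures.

3050 days

Retardation factor R = 1 + ρ_b·K_d/n = 1 + 1.87 × 0.17/0.33 = 1.963.
Sorption retards both mechanisms: v_R = v/R = 0.03673 m/day, D_R = D/R = 0.8406 m²/day.
Peak time from v_R²t² + 2D_R t − x² = 0: t = (√(D_R² + v_R²x²) − D_R)/v_R².
√(D_R² + v_R²x²) = √(0.8406² + 0.03673² × 133²) = 4.957; v_R² = 0.001349.
t = (4.957 − 0.8406)/0.001349 = 3050 days.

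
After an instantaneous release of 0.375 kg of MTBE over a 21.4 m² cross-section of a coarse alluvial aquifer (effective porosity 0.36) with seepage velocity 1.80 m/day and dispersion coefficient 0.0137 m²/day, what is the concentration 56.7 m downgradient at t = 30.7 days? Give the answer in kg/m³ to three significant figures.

For an instantaneous plane source, C(x,t) = M/(n_e·A·√(4πDt)) · exp(−(x−vt)²/(4Dt)), with n_e·A the pore (flow) area.
Plume center vt = 1.80 × 30.7 = 55.26 m, so the well at 56.7 m is 1.44 m downgradient of the peak.
√(4πDt) = 2.299 m, giving peak height M/(n_e·A·√(4πDt)) = 0.375/(0.36 × 21.4 × 2.299) = 0.02117 kg/m³.
(x−vt)²/(4Dt) = (1.44)²/(4 × 0.0137 × 30.7) = 1.233; exp(−1.233) = 0.2914.
C = 0.02117 × 0.2914 = 0.00617 kg/m³.

0.00617 kg/m³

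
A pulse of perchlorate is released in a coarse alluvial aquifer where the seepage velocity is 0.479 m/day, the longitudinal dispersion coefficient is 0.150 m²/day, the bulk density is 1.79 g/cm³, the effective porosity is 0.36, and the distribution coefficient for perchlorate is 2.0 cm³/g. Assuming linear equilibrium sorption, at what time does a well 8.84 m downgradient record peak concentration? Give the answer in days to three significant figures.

195 days

Retardation factor R = 1 + ρ_b·K_d/n = 1 + 1.79 × 2.0/0.36 = 10.94.
Sorption retards both mechanisms: v_R = v/R = 0.04378 m/day, D_R = D/R = 0.01371 m²/day.
Peak time from v_R²t² + 2D_R t − x² = 0: t = (√(D_R² + v_R²x²) − D_R)/v_R².
√(D_R² + v_R²x²) = √(0.01371² + 0.04378² × 8.84²) = 0.3873; v_R² = 0.001917.
t = (0.3873 − 0.01371)/0.001917 = 195 days.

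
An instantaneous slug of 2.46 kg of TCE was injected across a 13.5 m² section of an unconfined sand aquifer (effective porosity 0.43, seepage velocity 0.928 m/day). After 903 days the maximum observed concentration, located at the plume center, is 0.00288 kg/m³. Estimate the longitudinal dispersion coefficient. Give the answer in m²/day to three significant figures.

1.91 m²/day

At the plume center C_max = M/(n_e·A·√(4πDt)), so D = M²/(4πt·(n_e·A·C_max)²).
n_e·A·C_max = 0.43 × 13.5 × 0.00288 = 0.01672 kg/m.
D = 2.46²/(4π × 903 × 0.01672²) = 1.91 m²/day.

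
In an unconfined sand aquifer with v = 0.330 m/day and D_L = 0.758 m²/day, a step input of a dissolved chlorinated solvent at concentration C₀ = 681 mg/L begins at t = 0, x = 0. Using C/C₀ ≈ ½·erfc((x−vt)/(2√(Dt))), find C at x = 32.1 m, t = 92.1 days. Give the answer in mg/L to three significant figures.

For a continuous step input, C/C₀ ≈ ½·erfc((x−vt)/(2√(Dt))).
vt = 0.330 × 92.1 = 30.393 m and 2√(Dt) = 2√(0.758 × 92.1) = 16.71 m.
Argument (x−vt)/(2√(Dt)) = (32.1 − 30.393)/16.71 = 0.1022; ½·erfc(0.1022) = 0.4425.
C = 681 × 0.4425 = 301 mg/L.

301 mg/L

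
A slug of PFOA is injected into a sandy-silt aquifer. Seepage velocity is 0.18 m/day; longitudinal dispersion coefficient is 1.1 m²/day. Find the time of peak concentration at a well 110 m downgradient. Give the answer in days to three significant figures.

For the 1D instantaneous-source solution, setting ∂C/∂t = 0 at fixed x gives v²t² + 2Dt − x² = 0, so t = (√(D² + v²x²) − D)/v².
√(D² + v²x²) = √(1.1² + 0.18² × 110²) = 19.83; v² = 0.0324.
t = (19.83 − 1.1)/0.0324 = 578 days (vs. the pure-advection estimate x/v = 611 d).

578 days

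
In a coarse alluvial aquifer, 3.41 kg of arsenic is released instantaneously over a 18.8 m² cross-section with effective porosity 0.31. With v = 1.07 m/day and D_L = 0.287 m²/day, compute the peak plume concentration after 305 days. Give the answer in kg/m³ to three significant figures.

The peak of an instantaneous 1D plume sits at x = vt; there the Gaussian factor is 1 and C_max = M/(n_e·A·√(4πDt)), where n_e·A is the pore area the mass is dissolved in.
√(4πDt) = √(4π × 0.287 × 305) = 33.17 m, so C_max = 3.41/(0.31 × 18.8 × 33.17) = 0.0176 kg/m³.

0.0176 kg/m³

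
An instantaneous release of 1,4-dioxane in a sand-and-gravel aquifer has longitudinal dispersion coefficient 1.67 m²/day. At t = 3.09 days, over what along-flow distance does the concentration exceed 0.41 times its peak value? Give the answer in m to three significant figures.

8.58 m

The plume is Gaussian with σ = √(2Dt) = √(2 × 1.67 × 3.09) = 3.213 m.
C/C_peak = exp(−Δx²/(2σ²)) = 0.41 ⇒ Δx = σ·√(−2 ln 0.41) = 3.213 × 1.335 = 4.289 m.
Width = 2Δx = 8.58 m.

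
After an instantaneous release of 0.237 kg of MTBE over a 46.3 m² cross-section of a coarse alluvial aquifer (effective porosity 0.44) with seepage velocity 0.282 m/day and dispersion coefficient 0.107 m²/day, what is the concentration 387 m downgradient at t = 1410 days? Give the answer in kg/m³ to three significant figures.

0.000222 kg/m³

For an instantaneous plane source, C(x,t) = M/(n_e·A·√(4πDt)) · exp(−(x−vt)²/(4Dt)), with n_e·A the pore (flow) area.
Plume center vt = 0.282 × 1410 = 397.62 m, so the well at 387 m is 10.62 m upgradient of the peak.
√(4πDt) = 43.54 m, giving peak height M/(n_e·A·√(4πDt)) = 0.237/(0.44 × 46.3 × 43.54) = 0.0002672 kg/m³.
(x−vt)²/(4Dt) = (-10.62)²/(4 × 0.107 × 1410) = 0.1869; exp(−0.1869) = 0.8295.
C = 0.0002672 × 0.8295 = 0.000222 kg/m³.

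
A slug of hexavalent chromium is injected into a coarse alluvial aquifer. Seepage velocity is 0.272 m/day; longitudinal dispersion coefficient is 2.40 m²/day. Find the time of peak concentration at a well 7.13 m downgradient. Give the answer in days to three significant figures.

9.27 days

For the 1D instantaneous-source solution, setting ∂C/∂t = 0 at fixed x gives v²t² + 2Dt − x² = 0, so t = (√(D² + v²x²) − D)/v².
√(D² + v²x²) = √(2.40² + 0.272² × 7.13²) = 3.086; v² = 0.073984.
t = (3.086 − 2.40)/0.073984 = 9.27 days (vs. the pure-advection estimate x/v = 26.2 d).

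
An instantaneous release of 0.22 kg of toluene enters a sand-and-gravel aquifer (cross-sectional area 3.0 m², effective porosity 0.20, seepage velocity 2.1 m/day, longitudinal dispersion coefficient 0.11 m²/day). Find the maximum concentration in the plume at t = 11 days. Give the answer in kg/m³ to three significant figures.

The peak of an instantaneous 1D plume sits at x = vt; there the Gaussian factor is 1 and C_max = M/(n_e·A·√(4πDt)), where n_e·A is the pore area the mass is dissolved in.
√(4πDt) = √(4π × 0.11 × 11) = 3.899 m, so C_max = 0.22/(0.20 × 3.0 × 3.899) = 0.0940 kg/m³.

0.0940 kg/m³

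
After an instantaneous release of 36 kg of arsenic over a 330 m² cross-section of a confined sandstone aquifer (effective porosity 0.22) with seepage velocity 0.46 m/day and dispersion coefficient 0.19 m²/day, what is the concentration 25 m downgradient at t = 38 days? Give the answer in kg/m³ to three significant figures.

For an instantaneous plane source, C(x,t) = M/(n_e·A·√(4πDt)) · exp(−(x−vt)²/(4Dt)), with n_e·A the pore (flow) area.
Plume center vt = 0.46 × 38 = 17.48 m, so the well at 25 m is 7.52 m downgradient of the peak.
√(4πDt) = 9.525 m, giving peak height M/(n_e·A·√(4πDt)) = 36/(0.22 × 330 × 9.525) = 0.05206 kg/m³.
(x−vt)²/(4Dt) = (7.52)²/(4 × 0.19 × 38) = 1.958; exp(−1.958) = 0.1411.
C = 0.05206 × 0.1411 = 0.00735 kg/m³.

0.00735 kg/m³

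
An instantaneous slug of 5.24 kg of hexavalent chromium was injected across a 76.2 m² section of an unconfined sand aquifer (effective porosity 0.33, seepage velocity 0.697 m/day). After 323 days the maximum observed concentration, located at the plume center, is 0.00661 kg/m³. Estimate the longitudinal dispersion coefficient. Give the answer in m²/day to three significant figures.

At the plume center C_max = M/(n_e·A·√(4πDt)), so D = M²/(4πt·(n_e·A·C_max)²).
n_e·A·C_max = 0.33 × 76.2 × 0.00661 = 0.1662 kg/m.
D = 5.24²/(4π × 323 × 0.1662²) = 0.245 m²/day.

0.245 m²/day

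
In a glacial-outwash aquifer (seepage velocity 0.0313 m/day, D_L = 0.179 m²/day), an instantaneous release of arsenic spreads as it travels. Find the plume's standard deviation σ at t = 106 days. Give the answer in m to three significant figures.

Dispersive spreading gives a Gaussian with σ² = 2Dt; advection only shifts the center.
σ = √(2 × 0.179 × 106) = 6.16 m.

6.16 m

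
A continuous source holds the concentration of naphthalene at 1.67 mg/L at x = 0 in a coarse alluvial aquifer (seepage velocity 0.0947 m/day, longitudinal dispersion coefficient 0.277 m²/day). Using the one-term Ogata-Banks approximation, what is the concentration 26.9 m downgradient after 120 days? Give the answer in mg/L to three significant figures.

For a continuous step input, C/C₀ ≈ ½·erfc((x−vt)/(2√(Dt))).
vt = 0.0947 × 120 = 11.364 m and 2√(Dt) = 2√(0.277 × 120) = 11.53 m.
Argument (x−vt)/(2√(Dt)) = (26.9 − 11.364)/11.53 = 1.347; ½·erfc(1.347) = 0.02839.
C = 1.67 × 0.02839 = 0.0474 mg/L.

0.0474 mg/L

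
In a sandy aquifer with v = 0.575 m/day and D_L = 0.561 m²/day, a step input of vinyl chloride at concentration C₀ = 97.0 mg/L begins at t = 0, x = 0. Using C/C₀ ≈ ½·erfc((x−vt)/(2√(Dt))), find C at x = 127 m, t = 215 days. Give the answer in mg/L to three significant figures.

For a continuous step input, C/C₀ ≈ ½·erfc((x−vt)/(2√(Dt))).
vt = 0.575 × 215 = 123.625 m and 2√(Dt) = 2√(0.561 × 215) = 21.96 m.
Argument (x−vt)/(2√(Dt)) = (127 − 123.625)/21.96 = 0.1537; ½·erfc(0.1537) = 0.4140.
C = 97.0 × 0.4140 = 40.2 mg/L.

40.2 mg/L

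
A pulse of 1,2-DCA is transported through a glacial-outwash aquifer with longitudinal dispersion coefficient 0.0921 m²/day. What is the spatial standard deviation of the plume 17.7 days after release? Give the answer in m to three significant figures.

Dispersive spreading gives a Gaussian with σ² = 2Dt; advection only shifts the center.
σ = √(2 × 0.0921 × 17.7) = 1.81 m.

1.81 m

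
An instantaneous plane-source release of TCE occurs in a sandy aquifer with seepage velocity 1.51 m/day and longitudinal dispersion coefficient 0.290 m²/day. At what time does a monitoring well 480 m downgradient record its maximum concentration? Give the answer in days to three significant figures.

318 days

For the 1D instantaneous-source solution, setting ∂C/∂t = 0 at fixed x gives v²t² + 2Dt − x² = 0, so t = (√(D² + v²x²) − D)/v².
√(D² + v²x²) = √(0.290² + 1.51² × 480²) = 724.8; v² = 2.2801.
t = (724.8 − 0.290)/2.2801 = 318 days (vs. the pure-advection estimate x/v = 318 d).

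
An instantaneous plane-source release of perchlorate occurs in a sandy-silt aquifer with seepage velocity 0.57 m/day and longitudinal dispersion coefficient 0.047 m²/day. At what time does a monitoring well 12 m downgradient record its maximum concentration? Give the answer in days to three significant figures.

For the 1D instantaneous-source solution, setting ∂C/∂t = 0 at fixed x gives v²t² + 2Dt − x² = 0, so t = (√(D² + v²x²) − D)/v².
√(D² + v²x²) = √(0.047² + 0.57² × 12²) = 6.840; v² = 0.3249.
t = (6.840 − 0.047)/0.3249 = 20.9 days (vs. the pure-advection estimate x/v = 21.1 d).

20.9 days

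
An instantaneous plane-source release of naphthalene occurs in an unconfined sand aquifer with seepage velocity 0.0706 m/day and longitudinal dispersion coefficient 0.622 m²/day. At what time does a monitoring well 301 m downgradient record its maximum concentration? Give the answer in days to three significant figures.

For the 1D instantaneous-source solution, setting ∂C/∂t = 0 at fixed x gives v²t² + 2Dt − x² = 0, so t = (√(D² + v²x²) − D)/v².
√(D² + v²x²) = √(0.622² + 0.0706² × 301²) = 21.26; v² = 0.00498436.
t = (21.26 − 0.622)/0.00498436 = 4140 days (vs. the pure-advection estimate x/v = 4260 d).

4140 days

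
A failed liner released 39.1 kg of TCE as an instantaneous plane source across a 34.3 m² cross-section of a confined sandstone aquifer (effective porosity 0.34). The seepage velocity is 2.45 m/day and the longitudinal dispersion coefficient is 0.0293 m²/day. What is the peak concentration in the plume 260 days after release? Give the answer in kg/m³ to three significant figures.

The peak of an instantaneous 1D plume sits at x = vt; there the Gaussian factor is 1 and C_max = M/(n_e·A·√(4πDt)), where n_e·A is the pore area the mass is dissolved in.
√(4πDt) = √(4π × 0.0293 × 260) = 9.784 m, so C_max = 39.1/(0.34 × 34.3 × 9.784) = 0.343 kg/m³.

0.343 kg/m³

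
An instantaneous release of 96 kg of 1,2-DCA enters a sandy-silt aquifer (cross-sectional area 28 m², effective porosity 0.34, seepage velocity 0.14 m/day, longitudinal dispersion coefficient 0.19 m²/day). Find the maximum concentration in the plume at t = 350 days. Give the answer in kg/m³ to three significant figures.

0.349 kg/m³

The peak of an instantaneous 1D plume sits at x = vt; there the Gaussian factor is 1 and C_max = M/(n_e·A·√(4πDt)), where n_e·A is the pore area the mass is dissolved in.
√(4πDt) = √(4π × 0.19 × 350) = 28.91 m, so C_max = 96/(0.34 × 28 × 28.91) = 0.349 kg/m³.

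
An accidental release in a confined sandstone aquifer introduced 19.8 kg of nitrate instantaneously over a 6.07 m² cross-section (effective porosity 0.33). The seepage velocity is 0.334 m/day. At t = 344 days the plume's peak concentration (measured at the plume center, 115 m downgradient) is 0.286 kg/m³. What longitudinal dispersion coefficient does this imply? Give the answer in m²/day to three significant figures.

0.276 m²/day

At the plume center C_max = M/(n_e·A·√(4πDt)), so D = M²/(4πt·(n_e·A·C_max)²).
n_e·A·C_max = 0.33 × 6.07 × 0.286 = 0.5729 kg/m.
D = 19.8²/(4π × 344 × 0.5729²) = 0.276 m²/day.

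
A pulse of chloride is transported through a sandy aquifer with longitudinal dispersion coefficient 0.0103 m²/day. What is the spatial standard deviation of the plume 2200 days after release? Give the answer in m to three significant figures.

6.73 m

Dispersive spreading gives a Gaussian with σ² = 2Dt; advection only shifts the center.
σ = √(2 × 0.0103 × 2200) = 6.73 m.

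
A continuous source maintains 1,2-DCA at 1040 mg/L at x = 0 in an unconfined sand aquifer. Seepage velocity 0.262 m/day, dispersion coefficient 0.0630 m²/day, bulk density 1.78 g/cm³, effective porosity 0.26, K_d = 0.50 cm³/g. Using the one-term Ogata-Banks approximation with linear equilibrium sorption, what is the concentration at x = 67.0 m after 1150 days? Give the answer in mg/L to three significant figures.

Retardation factor R = 1 + ρ_b·K_d/n = 1 + 1.78 × 0.50/0.26 = 4.423.
Sorption retards both mechanisms: v_R = v/R = 0.05924 m/day, D_R = D/R = 0.01424 m²/day.
v_R·t = 0.05924 × 1150 = 68.126 m; 2√(D_R t) = 8.093 m; argument = (67.0 − 68.126)/8.093 = -0.1391.
C = C₀ × ½·erfc(-0.1391) = 1040 × 0.5780 = 601 mg/L.

601 mg/L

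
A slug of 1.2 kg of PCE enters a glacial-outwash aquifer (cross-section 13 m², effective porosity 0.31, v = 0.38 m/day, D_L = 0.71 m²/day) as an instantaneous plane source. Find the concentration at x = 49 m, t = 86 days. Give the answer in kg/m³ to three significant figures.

For an instantaneous plane source, C(x,t) = M/(n_e·A·√(4πDt)) · exp(−(x−vt)²/(4Dt)), with n_e·A the pore (flow) area.
Plume center vt = 0.38 × 86 = 32.68 m, so the well at 49 m is 16.32 m downgradient of the peak.
√(4πDt) = 27.70 m, giving peak height M/(n_e·A·√(4πDt)) = 1.2/(0.31 × 13 × 27.70) = 0.01075 kg/m³.
(x−vt)²/(4Dt) = (16.32)²/(4 × 0.71 × 86) = 1.090; exp(−1.090) = 0.3362.
C = 0.01075 × 0.3362 = 0.00361 kg/m³.

0.00361 kg/m³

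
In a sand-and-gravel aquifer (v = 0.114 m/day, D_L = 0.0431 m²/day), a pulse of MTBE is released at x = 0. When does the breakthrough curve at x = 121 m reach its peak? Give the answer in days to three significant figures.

For the 1D instantaneous-source solution, setting ∂C/∂t = 0 at fixed x gives v²t² + 2Dt − x² = 0, so t = (√(D² + v²x²) − D)/v².
√(D² + v²x²) = √(0.0431² + 0.114² × 121²) = 13.79; v² = 0.012996.
t = (13.79 − 0.0431)/0.012996 = 1060 days (vs. the pure-advection estimate x/v = 1060 d).

1060 days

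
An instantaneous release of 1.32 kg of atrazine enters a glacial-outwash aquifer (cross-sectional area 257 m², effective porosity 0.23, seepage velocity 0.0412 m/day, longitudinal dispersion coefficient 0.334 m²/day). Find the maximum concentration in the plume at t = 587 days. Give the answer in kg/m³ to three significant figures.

The peak of an instantaneous 1D plume sits at x = vt; there the Gaussian factor is 1 and C_max = M/(n_e·A·√(4πDt)), where n_e·A is the pore area the mass is dissolved in.
√(4πDt) = √(4π × 0.334 × 587) = 49.64 m, so C_max = 1.32/(0.23 × 257 × 49.64) = 0.000450 kg/m³.

0.000450 kg/m³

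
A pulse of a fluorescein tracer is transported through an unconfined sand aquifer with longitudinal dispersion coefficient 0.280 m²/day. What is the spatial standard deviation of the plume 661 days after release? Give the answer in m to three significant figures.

Dispersive spreading gives a Gaussian with σ² = 2Dt; advection only shifts the center.
σ = √(2 × 0.280 × 661) = 19.2 m.

19.2 m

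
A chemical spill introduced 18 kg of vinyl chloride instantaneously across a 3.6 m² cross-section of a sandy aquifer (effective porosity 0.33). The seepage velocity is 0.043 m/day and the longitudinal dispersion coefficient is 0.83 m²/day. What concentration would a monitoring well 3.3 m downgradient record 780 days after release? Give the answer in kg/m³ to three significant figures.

0.118 kg/m³

For an instantaneous plane source, C(x,t) = M/(n_e·A·√(4πDt)) · exp(−(x−vt)²/(4Dt)), with n_e·A the pore (flow) area.
Plume center vt = 0.043 × 780 = 33.54 m, so the well at 3.3 m is 30.24 m upgradient of the peak.
√(4πDt) = 90.20 m, giving peak height M/(n_e·A·√(4πDt)) = 18/(0.33 × 3.6 × 90.20) = 0.1680 kg/m³.
(x−vt)²/(4Dt) = (-30.24)²/(4 × 0.83 × 780) = 0.3531; exp(−0.3531) = 0.7025.
C = 0.1680 × 0.7025 = 0.118 kg/m³.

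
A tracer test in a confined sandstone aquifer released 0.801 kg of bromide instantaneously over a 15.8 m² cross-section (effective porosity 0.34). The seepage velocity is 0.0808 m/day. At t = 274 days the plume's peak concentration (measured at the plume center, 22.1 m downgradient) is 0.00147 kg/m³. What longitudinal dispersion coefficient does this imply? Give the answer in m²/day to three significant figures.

At the plume center C_max = M/(n_e·A·√(4πDt)), so D = M²/(4πt·(n_e·A·C_max)²).
n_e·A·C_max = 0.34 × 15.8 × 0.00147 = 0.007897 kg/m.
D = 0.801²/(4π × 274 × 0.007897²) = 2.99 m²/day.

2.99 m²/day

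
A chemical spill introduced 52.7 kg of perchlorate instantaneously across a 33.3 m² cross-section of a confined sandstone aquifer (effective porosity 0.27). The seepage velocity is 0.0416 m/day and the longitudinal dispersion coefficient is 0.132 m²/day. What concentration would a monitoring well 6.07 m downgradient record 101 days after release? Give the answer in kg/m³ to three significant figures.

For an instantaneous plane source, C(x,t) = M/(n_e·A·√(4πDt)) · exp(−(x−vt)²/(4Dt)), with n_e·A the pore (flow) area.
Plume center vt = 0.0416 × 101 = 4.2016 m, so the well at 6.07 m is 1.8684 m downgradient of the peak.
√(4πDt) = 12.94 m, giving peak height M/(n_e·A·√(4πDt)) = 52.7/(0.27 × 33.3 × 12.94) = 0.4530 kg/m³.
(x−vt)²/(4Dt) = (1.8684)²/(4 × 0.132 × 101) = 0.06546; exp(−0.06546) = 0.9366.
C = 0.4530 × 0.9366 = 0.424 kg/m³.

0.424 kg/m³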